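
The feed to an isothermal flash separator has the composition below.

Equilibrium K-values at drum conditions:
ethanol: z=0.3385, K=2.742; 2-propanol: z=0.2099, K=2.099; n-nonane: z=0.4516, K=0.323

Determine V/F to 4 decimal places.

Newton iteration, V/F⁰ = 0.5:
  V/F = 0.5000: g = 0.00185, g' = -0.8720 → V/F = 0.5021
Converged at V/F = 0.5021.

V/F = 0.5021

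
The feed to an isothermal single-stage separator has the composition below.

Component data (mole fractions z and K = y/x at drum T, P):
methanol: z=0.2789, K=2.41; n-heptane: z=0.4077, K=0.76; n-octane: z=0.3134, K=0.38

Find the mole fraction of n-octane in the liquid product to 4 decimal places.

x_n-octane = 0.3494

Rachford–Rice: g(ψ) = Σ zᵢ(Kᵢ−1)/(1+ψ(Kᵢ−1)) = 0.
Feasibility: ΣzᵢKᵢ = 1.1011, Σzᵢ/Kᵢ = 1.4769 — both > 1, two phases present.
Newton iteration, ψ⁰ = 0.5:
  ψ = 0.5000: g = -0.16215, g' = -0.4741 → ψ = 0.1580
  ψ = 0.1580: g = 0.00450, g' = -0.5443 → ψ = 0.1662
  ψ = 0.1662: g = 0.00002, g' = -0.5391 → ψ = 0.1663
Converged at ψ = 0.1663.
Compositions from xᵢ = zᵢ/(1+ψ(Kᵢ−1)), yᵢ = Kᵢxᵢ:
  methanol: x = 0.2259, y = 0.5445
  n-heptane: x = 0.4246, y = 0.3227
  n-octane: x = 0.3494, y = 0.1328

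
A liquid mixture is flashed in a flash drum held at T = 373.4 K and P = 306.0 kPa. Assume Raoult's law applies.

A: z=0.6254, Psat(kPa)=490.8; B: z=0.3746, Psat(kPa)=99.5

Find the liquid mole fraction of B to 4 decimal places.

Raoult's law: Kᵢ = Pᵢˢᵃᵗ/P = Pᵢˢᵃᵗ/306.0.
  K_A = 490.8/306.0 = 1.603922, K_B = 99.5/306.0 = 0.325163
Material balance + equilibrium reduce to Σ zᵢ(Kᵢ−1)/(1+ψ(Kᵢ−1)) = 0.
g(0) = ΣzᵢKᵢ − 1 = 0.1249 and g(1) = 1 − Σzᵢ/Kᵢ = -0.5420, so a root lies in (0, 1).
Iterate (Newton) starting at ψ = 0.52:
  ψ = 0.5200: g = -0.10203, g' = -0.5370 → ψ = 0.3300
  ψ = 0.3300: g = -0.01029, g' = -0.4409 → ψ = 0.3067
  ψ = 0.3067: g = -0.00009, g' = -0.4336 → ψ = 0.3065
Converged at ψ = 0.3065.
Compositions from xᵢ = zᵢ/(1+ψ(Kᵢ−1)), yᵢ = Kᵢxᵢ:
  A: x = 0.5277, y = 0.8464
  B: x = 0.4723, y = 0.1536

x_B = 0.4723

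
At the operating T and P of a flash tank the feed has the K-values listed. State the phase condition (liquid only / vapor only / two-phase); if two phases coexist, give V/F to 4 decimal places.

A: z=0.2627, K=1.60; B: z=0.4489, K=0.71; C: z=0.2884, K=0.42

ΣzᵢKᵢ = 0.8602; Σzᵢ/Kᵢ = 1.4831.
Since ΣzᵢKᵢ < 1 the mixture is below its bubble point — single liquid phase.

liquid only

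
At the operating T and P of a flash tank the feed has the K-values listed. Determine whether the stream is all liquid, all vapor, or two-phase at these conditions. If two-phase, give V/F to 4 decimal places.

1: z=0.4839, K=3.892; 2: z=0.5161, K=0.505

two-phase, V/F = 0.7991

ΣzᵢKᵢ = 2.1440; Σzᵢ/Kᵢ = 1.1463.
Both exceed 1, so a two-phase solution exists.
Binary case is linear: z₁(K₁−1)(1+ψ(K₂−1)) + z₂(K₂−1)(1+ψ(K₁−1)) = 0
⇒ ψ = [z₁(K₁−1)+z₂(K₂−1)] / [−(K₁−1)(K₂−1)] = 1.14397/1.43154 = 0.7991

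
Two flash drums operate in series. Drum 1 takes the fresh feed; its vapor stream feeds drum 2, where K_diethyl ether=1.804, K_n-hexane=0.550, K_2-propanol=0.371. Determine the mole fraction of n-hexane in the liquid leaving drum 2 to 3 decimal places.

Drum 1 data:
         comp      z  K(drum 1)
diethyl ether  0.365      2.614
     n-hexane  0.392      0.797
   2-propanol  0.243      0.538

Drum 1:
Let ψ₁ = V/F and solve Σ zᵢ(Kᵢ−1)/(1+ψ₁(Kᵢ−1)) = 0.
Check two-phase: ΣzᵢKᵢ = 1.397 > 1 and Σzᵢ/Kᵢ = 1.083 > 1, so g(0) = 0.397 > 0 and g(1) = -0.083 < 0.
Iterate (Newton) starting at ψ₁ = 0.64:
  ψ₁ = 0.640: g = 0.0389, g' = -0.356 → ψ₁ = 0.749
  ψ₁ = 0.749: g = 0.0011, g' = -0.339 → ψ₁ = 0.752
Converged at ψ₁ = 0.753.
Drum-1 compositions:
  diethyl ether: x = 0.165, y = 0.431
  n-hexane: x = 0.463, y = 0.369
  2-propanol: x = 0.373, y = 0.200
Drum-2 feed = drum-1 vapor: z₂ = (0.4308, 0.3688, 0.2004).
Drum 2:
Rachford–Rice: g(ψ₂) = Σ zᵢ(Kᵢ−1)/(1+ψ₂(Kᵢ−1)) = 0.
Check two-phase: ΣzᵢKᵢ = 1.054 > 1 and Σzᵢ/Kᵢ = 1.449 > 1, so g(0) = 0.054 > 0 and g(1) = -0.449 < 0.
Newton iteration, ψ₂⁰ = 0.5:
  ψ₂ = 0.500: g = -0.1509, g' = -0.435 → ψ₂ = 0.153
  ψ₂ = 0.153: g = -0.0092, g' = -0.404 → ψ₂ = 0.130
Converged at ψ₂ = 0.130.
  diethyl ether: x = 0.390, y = 0.704
  n-hexane: x = 0.392, y = 0.215
  2-propanol: x = 0.218, y = 0.081

x_n-hexane (drum 2) = 0.392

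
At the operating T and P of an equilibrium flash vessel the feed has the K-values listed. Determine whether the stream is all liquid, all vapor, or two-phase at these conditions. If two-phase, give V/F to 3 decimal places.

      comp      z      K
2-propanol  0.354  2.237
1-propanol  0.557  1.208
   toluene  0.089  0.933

ΣzᵢKᵢ = 1.548; Σzᵢ/Kᵢ = 0.715.
Since Σzᵢ/Kᵢ < 1 the mixture is above its dew point — single vapor phase.

all vapor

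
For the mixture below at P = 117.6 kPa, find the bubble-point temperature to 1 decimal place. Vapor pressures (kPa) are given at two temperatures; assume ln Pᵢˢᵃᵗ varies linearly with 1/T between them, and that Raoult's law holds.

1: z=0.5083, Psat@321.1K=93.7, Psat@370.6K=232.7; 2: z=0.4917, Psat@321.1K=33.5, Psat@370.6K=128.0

Bubble-point temperature: ΣzᵢPᵢˢᵃᵗ(T) = P. Interpolate ln Pᵢˢᵃᵗ = aᵢ + bᵢ/T.
  T = 321.1 K: ΣzᵢPᵢˢᵃᵗ = 64.10 kPa
  T = 370.6 K: ΣzᵢPᵢˢᵃᵗ = 181.22 kPa
  T = 345.9 K: ΣzᵢPᵢˢᵃᵗ = 111.44 kPa
  T = 358.2 K: ΣzᵢPᵢˢᵃᵗ = 143.01 kPa
  T = 352.0 K: ΣzᵢPᵢˢᵃᵗ = 126.35 kPa
  T = 348.9 K: ΣzᵢPᵢˢᵃᵗ = 118.59 kPa
  T = 347.4 K: ΣzᵢPᵢˢᵃᵗ = 114.97 kPa
Interpolating between 347.4 K and 348.9 K gives T ≈ 348.5 K.

T = 348.5 K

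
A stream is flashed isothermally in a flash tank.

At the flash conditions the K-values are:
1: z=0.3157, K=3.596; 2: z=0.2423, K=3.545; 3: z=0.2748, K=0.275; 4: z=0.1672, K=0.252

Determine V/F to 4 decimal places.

Newton iteration, V/F⁰ = 0.5:
  V/F = 0.5000: g = 0.11569, g' = -1.3009 → V/F = 0.5889
  V/F = 0.5889: g = -0.00036, g' = -1.3228 → V/F = 0.5887
Converged at V/F = 0.5887.

V/F = 0.5887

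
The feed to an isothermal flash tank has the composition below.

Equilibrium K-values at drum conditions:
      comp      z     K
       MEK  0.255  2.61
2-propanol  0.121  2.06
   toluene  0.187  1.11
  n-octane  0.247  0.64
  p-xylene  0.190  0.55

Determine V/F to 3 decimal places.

Rachford–Rice: g(V/F) = Σ zᵢ(Kᵢ−1)/(1+V/F(Kᵢ−1)) = 0.
Check two-phase: ΣzᵢKᵢ = 1.385 > 1 and Σzᵢ/Kᵢ = 1.056 > 1, so g(0) = 0.385 > 0 and g(1) = -0.056 < 0.
Newton iteration, V/F⁰ = 0.5:
  V/F = 0.500: g = 0.1120, g' = -0.375 → V/F = 0.799
  V/F = 0.799: g = 0.0096, g' = -0.325 → V/F = 0.829
Converged at V/F = 0.829.

V/F = 0.829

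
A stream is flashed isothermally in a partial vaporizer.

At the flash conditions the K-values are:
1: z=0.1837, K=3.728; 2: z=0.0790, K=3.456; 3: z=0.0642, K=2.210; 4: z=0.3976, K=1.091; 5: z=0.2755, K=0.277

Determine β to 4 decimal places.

Rachford–Rice: g(β) = Σ zᵢ(Kᵢ−1)/(1+β(Kᵢ−1)) = 0.
Check two-phase: ΣzᵢKᵢ = 1.6098 > 1 and Σzᵢ/Kᵢ = 1.4602 > 1, so g(0) = 0.6098 > 0 and g(1) = -0.4602 < 0.
Newton–Raphson from β = 0.5:
  β = 0.5000: g = 0.07012, g' = -0.7334 → β = 0.5956
  β = 0.5956: g = -0.00066, g' = -0.7559 → β = 0.5947
Converged at β = 0.5947.

β = 0.5947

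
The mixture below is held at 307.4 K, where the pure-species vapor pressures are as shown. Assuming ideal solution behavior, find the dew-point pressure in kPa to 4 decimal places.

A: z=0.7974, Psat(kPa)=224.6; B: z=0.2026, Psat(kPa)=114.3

At the dew point ψ → 1, so Σzᵢ/Kᵢ = 1 with Kᵢ = Pᵢˢᵃᵗ/P ⇒ 1/P = Σzᵢ/Pᵢˢᵃᵗ.
1/P = 0.7974/224.6 + 0.2026/114.3 = 0.0053228 ⇒ P = 187.8696 kPa

Pdew = 187.8696 kPa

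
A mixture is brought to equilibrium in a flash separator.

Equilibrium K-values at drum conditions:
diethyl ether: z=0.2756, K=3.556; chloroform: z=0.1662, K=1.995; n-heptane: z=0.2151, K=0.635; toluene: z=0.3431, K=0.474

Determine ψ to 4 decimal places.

Newton iteration, ψ⁰ = 0.5:
  ψ = 0.5000: g = 0.07875, g' = -0.6380 → ψ = 0.6234
  ψ = 0.6234: g = 0.00350, g' = -0.5886 → ψ = 0.6294
Converged at ψ = 0.6294.

ψ = 0.6294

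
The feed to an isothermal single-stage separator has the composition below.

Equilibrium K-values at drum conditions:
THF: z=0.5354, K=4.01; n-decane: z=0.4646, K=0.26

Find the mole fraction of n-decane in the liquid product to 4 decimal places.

x_n-decane = 0.8027

Let β = V/F and solve Σ zᵢ(Kᵢ−1)/(1+β(Kᵢ−1)) = 0.
g(0) = ΣzᵢKᵢ − 1 = 1.2677 and g(1) = 1 − Σzᵢ/Kᵢ = -0.9204, so a root lies in (0, 1).
Binary case is linear: z₁(K₁−1)(1+β(K₂−1)) + z₂(K₂−1)(1+β(K₁−1)) = 0
⇒ β = [z₁(K₁−1)+z₂(K₂−1)] / [−(K₁−1)(K₂−1)] = 1.26775/2.22740 = 0.5692
Compositions from xᵢ = zᵢ/(1+β(Kᵢ−1)), yᵢ = Kᵢxᵢ:
  THF: x = 0.1973, y = 0.7913
  n-decane: x = 0.8027, y = 0.2087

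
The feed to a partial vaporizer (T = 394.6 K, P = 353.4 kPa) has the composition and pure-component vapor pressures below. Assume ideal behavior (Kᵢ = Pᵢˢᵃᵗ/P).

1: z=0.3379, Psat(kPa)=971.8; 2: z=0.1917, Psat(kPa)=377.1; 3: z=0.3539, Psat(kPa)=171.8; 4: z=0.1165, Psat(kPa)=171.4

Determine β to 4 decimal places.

β = 0.5043

Raoult's law: Kᵢ = Pᵢˢᵃᵗ/P = Pᵢˢᵃᵗ/353.4.
  K_1 = 971.8/353.4 = 2.749859, K_2 = 377.1/353.4 = 1.067063, K_3 = 171.8/353.4 = 0.486135, K_4 = 171.4/353.4 = 0.485003
Newton–Raphson from β = 0.5:
  β = 0.5000: g = 0.00226, g' = -0.5204 → β = 0.5043
Converged at β = 0.5043.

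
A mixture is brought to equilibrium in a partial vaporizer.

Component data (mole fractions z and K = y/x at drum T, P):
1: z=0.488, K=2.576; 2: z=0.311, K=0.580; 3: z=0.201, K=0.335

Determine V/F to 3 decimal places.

Rachford–Rice: g(V/F) = Σ zᵢ(Kᵢ−1)/(1+V/F(Kᵢ−1)) = 0.
g(0) = ΣzᵢKᵢ − 1 = 0.505 and g(1) = 1 − Σzᵢ/Kᵢ = -0.326, so a root lies in (0, 1).
Newton iteration, V/F⁰ = 0.35:
  V/F = 0.350: g = 0.1683, g' = -0.730 → V/F = 0.581
  V/F = 0.581: g = 0.0111, g' = -0.662 → V/F = 0.597
Converged at V/F = 0.597.

V/F = 0.597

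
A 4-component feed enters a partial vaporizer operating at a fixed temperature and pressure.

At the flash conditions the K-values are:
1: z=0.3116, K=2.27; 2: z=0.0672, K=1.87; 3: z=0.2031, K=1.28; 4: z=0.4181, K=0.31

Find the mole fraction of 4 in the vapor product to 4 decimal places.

y_4 = 0.1685

Iterate (Newton) starting at β = 0.5:
  β = 0.5000: g = -0.10778, g' = -0.6889 → β = 0.3436
  β = 0.3436: g = -0.00572, g' = -0.6290 → β = 0.3345
Converged at β = 0.3345.
Compositions from xᵢ = zᵢ/(1+β(Kᵢ−1)), yᵢ = Kᵢxᵢ:
  1: x = 0.2187, y = 0.4965
  2: x = 0.0521, y = 0.0973
  3: x = 0.1857, y = 0.2377
  4: x = 0.5435, y = 0.1685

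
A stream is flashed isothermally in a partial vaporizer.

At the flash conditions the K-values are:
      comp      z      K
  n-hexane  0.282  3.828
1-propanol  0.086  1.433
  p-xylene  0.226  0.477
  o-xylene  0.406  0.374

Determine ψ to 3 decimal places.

Let ψ = V/F and solve Σ zᵢ(Kᵢ−1)/(1+ψ(Kᵢ−1)) = 0.
g(0) = ΣzᵢKᵢ − 1 = 0.462 and g(1) = 1 − Σzᵢ/Kᵢ = -0.693, so a root lies in (0, 1).
Newton–Raphson from ψ = 0.5:
  ψ = 0.500: g = -0.1690, g' = -0.848 → ψ = 0.301
  ψ = 0.301: g = 0.0105, g' = -1.000 → ψ = 0.311
Converged at ψ = 0.311.

ψ = 0.311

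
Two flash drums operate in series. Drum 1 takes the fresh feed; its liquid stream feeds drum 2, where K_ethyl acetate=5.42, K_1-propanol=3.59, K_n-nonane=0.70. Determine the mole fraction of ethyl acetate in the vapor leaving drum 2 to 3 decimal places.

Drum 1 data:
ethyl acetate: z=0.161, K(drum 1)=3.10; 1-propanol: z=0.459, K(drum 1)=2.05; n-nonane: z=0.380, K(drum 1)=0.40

Drum 1:
Newton–Raphson from ψ₁ = 0.5:
  ψ₁ = 0.500: g = 0.1552, g' = -0.666 → ψ₁ = 0.733
  ψ₁ = 0.733: g = -0.0016, g' = -0.708 → ψ₁ = 0.731
Converged at ψ₁ = 0.731.
Drum-1 compositions:
  ethyl acetate: x = 0.064, y = 0.197
  1-propanol: x = 0.260, y = 0.532
  n-nonane: x = 0.677, y = 0.271
Drum-2 feed = drum-1 liquid: z₂ = (0.0635, 0.2597, 0.6768).
Drum 2:
Let ψ₂ = V/F and solve Σ zᵢ(Kᵢ−1)/(1+ψ₂(Kᵢ−1)) = 0.
g(0) = ΣzᵢKᵢ − 1 = 0.750 and g(1) = 1 − Σzᵢ/Kᵢ = -0.051, so a root lies in (0, 1).
Newton iteration, ψ₂⁰ = 0.5:
  ψ₂ = 0.500: g = 0.1417, g' = -0.535 → ψ₂ = 0.765
  ψ₂ = 0.765: g = 0.0263, g' = -0.363 → ψ₂ = 0.837
  ψ₂ = 0.837: g = 0.0009, g' = -0.338 → ψ₂ = 0.840
Converged at ψ₂ = 0.840.
  ethyl acetate: x = 0.013, y = 0.073
  1-propanol: x = 0.082, y = 0.294
  n-nonane: x = 0.905, y = 0.633

y_ethyl acetate (drum 2) = 0.073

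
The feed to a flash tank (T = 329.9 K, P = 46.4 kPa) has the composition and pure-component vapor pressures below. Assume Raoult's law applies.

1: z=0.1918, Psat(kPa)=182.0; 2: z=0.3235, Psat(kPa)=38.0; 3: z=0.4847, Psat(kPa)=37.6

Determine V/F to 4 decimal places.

Raoult's law: Kᵢ = Pᵢˢᵃᵗ/P = Pᵢˢᵃᵗ/46.4.
  K_1 = 182.0/46.4 = 3.922414, K_2 = 38.0/46.4 = 0.818966, K_3 = 37.6/46.4 = 0.810345
Material balance + equilibrium reduce to Σ zᵢ(Kᵢ−1)/(1+V/F(Kᵢ−1)) = 0.
g(0) = ΣzᵢKᵢ − 1 = 0.4100 and g(1) = 1 − Σzᵢ/Kᵢ = -0.0420, so a root lies in (0, 1).
Newton iteration, V/F⁰ = 0.33:
  V/F = 0.3300: g = 0.12499, g' = -0.4563 → V/F = 0.6039
  V/F = 0.6039: g = 0.03316, g' = -0.2499 → V/F = 0.7366
  V/F = 0.7366: g = 0.00336, g' = -0.2025 → V/F = 0.7532
  V/F = 0.7532: g = 0.00004, g' = -0.1978 → V/F = 0.7534
Converged at V/F = 0.7534.

V/F = 0.7534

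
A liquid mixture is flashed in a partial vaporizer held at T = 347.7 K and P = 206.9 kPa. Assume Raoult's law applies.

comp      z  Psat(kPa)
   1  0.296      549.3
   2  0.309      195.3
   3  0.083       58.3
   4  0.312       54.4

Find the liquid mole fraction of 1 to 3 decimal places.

x_1 = 0.218

Raoult's law: Kᵢ = Pᵢˢᵃᵗ/P = Pᵢˢᵃᵗ/206.9.
  K_1 = 549.3/206.9 = 2.65491, K_2 = 195.3/206.9 = 0.94393, K_3 = 58.3/206.9 = 0.28178, K_4 = 54.4/206.9 = 0.26293
Material balance + equilibrium reduce to Σ zᵢ(Kᵢ−1)/(1+β(Kᵢ−1)) = 0.
g(0) = ΣzᵢKᵢ − 1 = 0.183 and g(1) = 1 − Σzᵢ/Kᵢ = -0.920, so a root lies in (0, 1).
Iterate (Newton) starting at β = 0.69:
  β = 0.690: g = -0.3755, g' = -1.048 → β = 0.332
  β = 0.332: g = -0.0840, g' = -0.710 → β = 0.213
  β = 0.213: g = 0.0013, g' = -0.742 → β = 0.215
Converged at β = 0.215.
Compositions from xᵢ = zᵢ/(1+β(Kᵢ−1)), yᵢ = Kᵢxᵢ:
  1: x = 0.218, y = 0.580
  2: x = 0.313, y = 0.295
  3: x = 0.098, y = 0.028
  4: x = 0.371, y = 0.097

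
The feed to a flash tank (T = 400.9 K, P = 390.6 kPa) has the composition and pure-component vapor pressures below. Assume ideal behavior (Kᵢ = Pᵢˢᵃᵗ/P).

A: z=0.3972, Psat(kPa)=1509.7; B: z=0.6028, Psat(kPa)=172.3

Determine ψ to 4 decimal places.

Raoult's law: Kᵢ = Pᵢˢᵃᵗ/P = Pᵢˢᵃᵗ/390.6.
  K_A = 1509.7/390.6 = 3.865079, K_B = 172.3/390.6 = 0.441116
Material balance + equilibrium reduce to Σ zᵢ(Kᵢ−1)/(1+ψ(Kᵢ−1)) = 0.
Check two-phase: ΣzᵢKᵢ = 1.8011 > 1 and Σzᵢ/Kᵢ = 1.4693 > 1, so g(0) = 0.8011 > 0 and g(1) = -0.4693 < 0.
Binary case is linear: z₁(K₁−1)(1+ψ(K₂−1)) + z₂(K₂−1)(1+ψ(K₁−1)) = 0
⇒ ψ = [z₁(K₁−1)+z₂(K₂−1)] / [−(K₁−1)(K₂−1)] = 0.80111/1.60125 = 0.5003

ψ = 0.5003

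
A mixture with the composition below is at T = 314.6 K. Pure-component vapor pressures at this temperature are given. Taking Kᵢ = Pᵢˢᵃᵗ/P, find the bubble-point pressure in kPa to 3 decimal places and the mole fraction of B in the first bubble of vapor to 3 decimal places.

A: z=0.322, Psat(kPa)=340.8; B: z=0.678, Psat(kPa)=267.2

At the bubble point ψ → 0, so ΣzᵢKᵢ = 1 with Kᵢ = Pᵢˢᵃᵗ/P ⇒ P = ΣzᵢPᵢˢᵃᵗ.
P = 0.322·340.8 + 0.678·267.2 = 290.899 kPa
yᵢ = zᵢPᵢˢᵃᵗ/P ⇒ y_B = 0.678·267.2/290.899 = 0.623

Pbub = 290.899 kPa, y_B = 0.623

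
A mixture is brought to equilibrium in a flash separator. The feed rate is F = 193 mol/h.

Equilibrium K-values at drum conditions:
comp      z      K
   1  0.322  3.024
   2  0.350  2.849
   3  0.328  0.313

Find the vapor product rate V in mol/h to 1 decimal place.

Newton–Raphson from V/F = 0.59:
  V/F = 0.590: g = 0.2276, g' = -0.985 → V/F = 0.821
  V/F = 0.821: g = -0.0150, g' = -1.189 → V/F = 0.808
Converged at V/F = 0.808.
Then V = V/F·F = 0.8083·193 = 156.0 mol/h and L = F − V = 37.0 mol/h.

V = 156.0 mol/h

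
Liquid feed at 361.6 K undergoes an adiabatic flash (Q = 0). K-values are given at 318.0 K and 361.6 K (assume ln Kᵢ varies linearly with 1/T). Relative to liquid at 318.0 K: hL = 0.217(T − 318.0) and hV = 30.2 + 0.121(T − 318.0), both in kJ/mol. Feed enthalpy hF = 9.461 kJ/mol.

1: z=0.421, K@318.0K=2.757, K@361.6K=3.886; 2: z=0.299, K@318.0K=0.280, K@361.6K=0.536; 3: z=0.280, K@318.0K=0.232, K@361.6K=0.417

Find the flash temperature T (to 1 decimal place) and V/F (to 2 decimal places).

T = 323.5 K, V/F = 0.28

Adiabatic flash: solve Rachford–Rice at each trial T, then check hF = ψ·hV(T) + (1−ψ)·hL(T).
  T = 318.0 K: K = (2.757, 0.280, 0.232), RR gives ψ = 0.237, H_out = 7.151 kJ/mol
  T = 361.6 K: K = (3.886, 0.536, 0.417), RR gives ψ = 0.602, H_out = 25.117 kJ/mol
  T = 339.8 K: K = (3.309, 0.396, 0.317), RR gives ψ = 0.404, H_out = 16.078 kJ/mol
  T = 328.9 K: K = (3.030, 0.335, 0.273), RR gives ψ = 0.320, H_out = 11.690 kJ/mol
  T = 323.4 K: K = (2.891, 0.306, 0.252), RR gives ψ = 0.278, H_out = 9.431 kJ/mol
  T = 326.1 K: K = (2.959, 0.320, 0.262), RR gives ψ = 0.299, H_out = 10.546 kJ/mol
  T = 324.8 K: K = (2.926, 0.313, 0.257), RR gives ψ = 0.289, H_out = 10.011 kJ/mol
Linear interpolation between T = 323.4 (H_out = 9.431) and T = 324.8 (H_out = 10.011) on hF = 9.461 gives T ≈ 323.5 K, at which ψ = 0.28.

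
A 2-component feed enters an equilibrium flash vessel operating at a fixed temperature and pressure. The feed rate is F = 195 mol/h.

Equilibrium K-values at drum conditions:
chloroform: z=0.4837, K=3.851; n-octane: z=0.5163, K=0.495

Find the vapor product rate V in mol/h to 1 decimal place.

V = 151.5 mol/h

Let ψ = V/F and solve Σ zᵢ(Kᵢ−1)/(1+ψ(Kᵢ−1)) = 0.
g(0) = ΣzᵢKᵢ − 1 = 1.1183 and g(1) = 1 − Σzᵢ/Kᵢ = -0.1686, so a root lies in (0, 1).
Newton–Raphson from ψ = 0.5:
  ψ = 0.5000: g = 0.21975, g' = -0.9039 → ψ = 0.7431
  ψ = 0.7431: g = 0.02485, g' = -0.7416 → ψ = 0.7766
  ψ = 0.7766: g = 0.00009, g' = -0.7370 → ψ = 0.7767
Converged at ψ = 0.7767.
Then V = ψ·F = 0.7767·195 = 151.5 mol/h and L = F − V = 43.5 mol/h.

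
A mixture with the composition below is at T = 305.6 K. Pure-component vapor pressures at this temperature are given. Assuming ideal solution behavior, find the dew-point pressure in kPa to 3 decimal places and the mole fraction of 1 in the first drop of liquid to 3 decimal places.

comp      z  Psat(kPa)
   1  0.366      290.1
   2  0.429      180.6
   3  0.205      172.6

Pdew = 207.264 kPa, x_1 = 0.261

At the dew point ψ → 1, so Σzᵢ/Kᵢ = 1 with Kᵢ = Pᵢˢᵃᵗ/P ⇒ 1/P = Σzᵢ/Pᵢˢᵃᵗ.
1/P = 0.366/290.1 + 0.429/180.6 + 0.205/172.6 = 0.004825 ⇒ P = 207.264 kPa
xᵢ = zᵢP/Pᵢˢᵃᵗ ⇒ x_1 = 0.366·207.264/290.1 = 0.261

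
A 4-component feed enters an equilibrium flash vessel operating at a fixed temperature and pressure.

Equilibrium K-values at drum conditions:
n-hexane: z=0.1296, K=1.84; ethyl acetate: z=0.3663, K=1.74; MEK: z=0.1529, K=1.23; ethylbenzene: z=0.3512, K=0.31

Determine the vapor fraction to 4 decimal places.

ψ = 0.3759

Material balance + equilibrium reduce to Σ zᵢ(Kᵢ−1)/(1+ψ(Kᵢ−1)) = 0.
Feasibility: ΣzᵢKᵢ = 1.1728, Σzᵢ/Kᵢ = 1.5382 — both > 1, two phases present.
Newton iteration, ψ⁰ = 0.5:
  ψ = 0.5000: g = -0.06391, g' = -0.5485 → ψ = 0.3835
  ψ = 0.3835: g = -0.00372, g' = -0.4900 → ψ = 0.3759
Converged at ψ = 0.3759.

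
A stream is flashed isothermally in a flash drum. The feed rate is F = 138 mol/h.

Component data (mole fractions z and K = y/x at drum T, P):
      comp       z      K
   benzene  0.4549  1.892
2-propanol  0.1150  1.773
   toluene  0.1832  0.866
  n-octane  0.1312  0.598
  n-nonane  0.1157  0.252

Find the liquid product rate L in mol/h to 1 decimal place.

L = 34.6 mol/h

Material balance + equilibrium reduce to Σ zᵢ(Kᵢ−1)/(1+ψ(Kᵢ−1)) = 0.
g(0) = ΣzᵢKᵢ − 1 = 0.3308 and g(1) = 1 − Σzᵢ/Kᵢ = -0.1954, so a root lies in (0, 1).
Iterate (Newton) starting at ψ = 0.5:
  ψ = 0.5000: g = 0.11416, g' = -0.4110 → ψ = 0.7777
  ψ = 0.7777: g = -0.01597, g' = -0.5720 → ψ = 0.7498
  ψ = 0.7498: g = -0.00045, g' = -0.5407 → ψ = 0.7490
Converged at ψ = 0.7490.
Then V = ψ·F = 0.7490·138 = 103.4 mol/h and L = F − V = 34.6 mol/h.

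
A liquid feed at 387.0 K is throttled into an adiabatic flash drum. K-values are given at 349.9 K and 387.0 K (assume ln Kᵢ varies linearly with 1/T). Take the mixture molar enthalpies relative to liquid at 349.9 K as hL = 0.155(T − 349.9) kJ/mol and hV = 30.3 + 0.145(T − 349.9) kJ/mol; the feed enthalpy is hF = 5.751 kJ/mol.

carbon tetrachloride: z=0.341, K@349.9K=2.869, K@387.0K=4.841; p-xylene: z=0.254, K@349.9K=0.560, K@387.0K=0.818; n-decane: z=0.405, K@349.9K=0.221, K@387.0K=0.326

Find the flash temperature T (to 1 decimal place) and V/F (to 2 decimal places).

T = 351.2 K, V/F = 0.18

Adiabatic flash: solve Rachford–Rice at each trial T, then check hF = ψ·hV(T) + (1−ψ)·hL(T).
  T = 349.9 K: K = (2.869, 0.560, 0.221), RR gives ψ = 0.169, H_out = 5.129 kJ/mol
  T = 387.0 K: K = (4.841, 0.818, 0.326), RR gives ψ = 0.486, H_out = 20.303 kJ/mol
  T = 368.4 K: K = (3.774, 0.683, 0.271), RR gives ψ = 0.344, H_out = 13.213 kJ/mol
  T = 359.1 K: K = (3.300, 0.620, 0.245), RR gives ψ = 0.263, H_out = 9.367 kJ/mol
  T = 354.5 K: K = (3.080, 0.589, 0.233), RR gives ψ = 0.218, H_out = 7.318 kJ/mol
  T = 352.2 K: K = (2.973, 0.575, 0.227), RR gives ψ = 0.194, H_out = 6.244 kJ/mol
Linear interpolation between T = 349.9 (H_out = 5.129) and T = 352.2 (H_out = 6.244) on hF = 5.751 gives T ≈ 351.2 K, at which ψ = 0.18.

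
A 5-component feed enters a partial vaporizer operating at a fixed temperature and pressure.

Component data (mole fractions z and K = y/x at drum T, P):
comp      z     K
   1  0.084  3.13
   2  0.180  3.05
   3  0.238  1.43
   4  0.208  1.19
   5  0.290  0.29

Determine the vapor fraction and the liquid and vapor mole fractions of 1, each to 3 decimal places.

ψ = 0.603, x_1 = 0.037, y_1 = 0.115

Rachford–Rice: g(ψ) = Σ zᵢ(Kᵢ−1)/(1+ψ(Kᵢ−1)) = 0.
g(0) = ΣzᵢKᵢ − 1 = 0.484 and g(1) = 1 − Σzᵢ/Kᵢ = -0.427, so a root lies in (0, 1).
Newton–Raphson from ψ = 0.5:
  ψ = 0.500: g = 0.0700, g' = -0.661 → ψ = 0.606
  ψ = 0.606: g = -0.0020, g' = -0.707 → ψ = 0.603
Converged at ψ = 0.603.
Compositions from xᵢ = zᵢ/(1+ψ(Kᵢ−1)), yᵢ = Kᵢxᵢ:
  1: x = 0.037, y = 0.115
  2: x = 0.080, y = 0.246
  3: x = 0.189, y = 0.270
  4: x = 0.187, y = 0.222
  5: x = 0.507, y = 0.147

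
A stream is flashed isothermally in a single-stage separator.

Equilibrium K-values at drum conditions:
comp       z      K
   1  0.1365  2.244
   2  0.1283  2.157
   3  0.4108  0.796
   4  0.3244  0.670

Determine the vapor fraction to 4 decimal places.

ψ = 0.4012

Newton–Raphson from ψ = 0.5:
  ψ = 0.5000: g = -0.02280, g' = -0.2211 → ψ = 0.3969
  ψ = 0.3969: g = 0.00104, g' = -0.2424 → ψ = 0.4012
Converged at ψ = 0.4012.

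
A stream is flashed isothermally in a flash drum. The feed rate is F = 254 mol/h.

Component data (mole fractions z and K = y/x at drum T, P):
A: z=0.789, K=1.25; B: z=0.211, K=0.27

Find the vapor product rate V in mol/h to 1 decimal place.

Rachford–Rice: g(V/F) = Σ zᵢ(Kᵢ−1)/(1+V/F(Kᵢ−1)) = 0.
Check two-phase: ΣzᵢKᵢ = 1.043 > 1 and Σzᵢ/Kᵢ = 1.413 > 1, so g(0) = 0.043 > 0 and g(1) = -0.413 < 0.
Binary case is linear: z₁(K₁−1)(1+V/F(K₂−1)) + z₂(K₂−1)(1+V/F(K₁−1)) = 0
⇒ V/F = [z₁(K₁−1)+z₂(K₂−1)] / [−(K₁−1)(K₂−1)] = 0.0432/0.1825 = 0.237
Then V = V/F·F = 0.2368·254 = 60.2 mol/h and L = F − V = 193.8 mol/h.

V = 60.2 mol/h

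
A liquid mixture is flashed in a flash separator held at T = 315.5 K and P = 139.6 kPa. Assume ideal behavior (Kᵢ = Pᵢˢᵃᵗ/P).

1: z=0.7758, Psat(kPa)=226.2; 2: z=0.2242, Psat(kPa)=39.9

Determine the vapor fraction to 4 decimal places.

Raoult's law: Kᵢ = Pᵢˢᵃᵗ/P = Pᵢˢᵃᵗ/139.6.
  K_1 = 226.2/139.6 = 1.620344, K_2 = 39.9/139.6 = 0.285817
Material balance + equilibrium reduce to Σ zᵢ(Kᵢ−1)/(1+ψ(Kᵢ−1)) = 0.
g(0) = ΣzᵢKᵢ − 1 = 0.3211 and g(1) = 1 − Σzᵢ/Kᵢ = -0.2632, so a root lies in (0, 1).
Binary case is linear: z₁(K₁−1)(1+ψ(K₂−1)) + z₂(K₂−1)(1+ψ(K₁−1)) = 0
⇒ ψ = [z₁(K₁−1)+z₂(K₂−1)] / [−(K₁−1)(K₂−1)] = 0.32114/0.44304 = 0.7249

ψ = 0.7249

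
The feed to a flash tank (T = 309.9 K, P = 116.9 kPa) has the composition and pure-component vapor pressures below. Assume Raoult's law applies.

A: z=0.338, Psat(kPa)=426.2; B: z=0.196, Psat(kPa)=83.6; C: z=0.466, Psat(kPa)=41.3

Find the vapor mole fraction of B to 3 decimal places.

y_B = 0.156

Raoult's law: Kᵢ = Pᵢˢᵃᵗ/P = Pᵢˢᵃᵗ/116.9.
  K_A = 426.2/116.9 = 3.64585, K_B = 83.6/116.9 = 0.71514, K_C = 41.3/116.9 = 0.35329
Material balance + equilibrium reduce to Σ zᵢ(Kᵢ−1)/(1+β(Kᵢ−1)) = 0.
Feasibility: ΣzᵢKᵢ = 1.537, Σzᵢ/Kᵢ = 1.686 — both > 1, two phases present.
Newton–Raphson from β = 0.5:
  β = 0.500: g = -0.1255, g' = -0.886 → β = 0.358
  β = 0.358: g = 0.0046, g' = -0.973 → β = 0.363
Converged at β = 0.363.
Compositions from xᵢ = zᵢ/(1+β(Kᵢ−1)), yᵢ = Kᵢxᵢ:
  A: x = 0.172, y = 0.629
  B: x = 0.219, y = 0.156
  C: x = 0.609, y = 0.215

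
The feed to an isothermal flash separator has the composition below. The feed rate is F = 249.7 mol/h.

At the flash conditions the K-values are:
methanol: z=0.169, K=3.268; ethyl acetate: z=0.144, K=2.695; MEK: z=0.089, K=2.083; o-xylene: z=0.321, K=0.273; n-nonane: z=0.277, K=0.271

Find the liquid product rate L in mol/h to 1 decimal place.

Material balance + equilibrium reduce to Σ zᵢ(Kᵢ−1)/(1+V/F(Kᵢ−1)) = 0.
Feasibility: ΣzᵢKᵢ = 1.288, Σzᵢ/Kᵢ = 2.346 — both > 1, two phases present.
Newton–Raphson from V/F = 0.5:
  V/F = 0.500: g = -0.3101, g' = -1.139 → V/F = 0.228
  V/F = 0.228: g = -0.0157, g' = -1.116 → V/F = 0.214
Converged at V/F = 0.214.
Then V = V/F·F = 0.2138·249.7 = 53.4 mol/h and L = F − V = 196.3 mol/h.

L = 196.3 mol/h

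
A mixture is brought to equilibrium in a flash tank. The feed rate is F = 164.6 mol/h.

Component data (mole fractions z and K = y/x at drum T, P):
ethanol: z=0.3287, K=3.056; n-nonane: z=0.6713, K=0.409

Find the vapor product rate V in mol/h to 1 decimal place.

V = 37.8 mol/h

Material balance + equilibrium reduce to Σ zᵢ(Kᵢ−1)/(1+V/F(Kᵢ−1)) = 0.
Check two-phase: ΣzᵢKᵢ = 1.2791 > 1 and Σzᵢ/Kᵢ = 1.7489 > 1, so g(0) = 0.2791 > 0 and g(1) = -0.7489 < 0.
Binary case is linear: z₁(K₁−1)(1+V/F(K₂−1)) + z₂(K₂−1)(1+V/F(K₁−1)) = 0
⇒ V/F = [z₁(K₁−1)+z₂(K₂−1)] / [−(K₁−1)(K₂−1)] = 0.27907/1.21510 = 0.2297
Then V = V/F·F = 0.2297·164.6 = 37.8 mol/h and L = F − V = 126.8 mol/h.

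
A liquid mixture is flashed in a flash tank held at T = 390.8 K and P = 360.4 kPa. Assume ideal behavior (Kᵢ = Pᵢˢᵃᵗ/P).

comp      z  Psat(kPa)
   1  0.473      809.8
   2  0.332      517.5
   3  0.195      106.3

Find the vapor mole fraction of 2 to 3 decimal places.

Raoult's law: Kᵢ = Pᵢˢᵃᵗ/P = Pᵢˢᵃᵗ/360.4.
  K_1 = 809.8/360.4 = 2.24695, K_2 = 517.5/360.4 = 1.43590, K_3 = 106.3/360.4 = 0.29495
Let ψ = V/F and solve Σ zᵢ(Kᵢ−1)/(1+ψ(Kᵢ−1)) = 0.
g(0) = ΣzᵢKᵢ − 1 = 0.597 and g(1) = 1 − Σzᵢ/Kᵢ = -0.103, so a root lies in (0, 1).
Newton iteration, ψ⁰ = 0.5:
  ψ = 0.500: g = 0.2698, g' = -0.553 → ψ = 0.988
  ψ = 0.988: g = -0.0878, g' = -1.232 → ψ = 0.917
  ψ = 0.917: g = -0.0102, g' = -0.967 → ψ = 0.906
Converged at ψ = 0.906.
Compositions from xᵢ = zᵢ/(1+ψ(Kᵢ−1)), yᵢ = Kᵢxᵢ:
  1: x = 0.222, y = 0.499
  2: x = 0.238, y = 0.342
  3: x = 0.540, y = 0.159

y_2 = 0.342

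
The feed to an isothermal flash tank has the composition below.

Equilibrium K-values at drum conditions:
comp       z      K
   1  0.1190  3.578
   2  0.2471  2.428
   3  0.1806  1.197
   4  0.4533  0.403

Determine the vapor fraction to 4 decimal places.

Material balance + equilibrium reduce to Σ zᵢ(Kᵢ−1)/(1+ψ(Kᵢ−1)) = 0.
Feasibility: ΣzᵢKᵢ = 1.4246, Σzᵢ/Kᵢ = 1.4107 — both > 1, two phases present.
Newton–Raphson from ψ = 0.6:
  ψ = 0.6000: g = -0.07935, g' = -0.6659 → ψ = 0.4808
  ψ = 0.4808: g = -0.00090, g' = -0.6585 → ψ = 0.4795
Converged at ψ = 0.4795.

ψ = 0.4795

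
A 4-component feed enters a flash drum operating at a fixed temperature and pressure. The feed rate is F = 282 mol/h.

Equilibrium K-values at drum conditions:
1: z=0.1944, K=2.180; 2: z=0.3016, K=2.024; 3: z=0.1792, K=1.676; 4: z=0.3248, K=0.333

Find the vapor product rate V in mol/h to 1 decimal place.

Material balance + equilibrium reduce to Σ zᵢ(Kᵢ−1)/(1+β(Kᵢ−1)) = 0.
g(0) = ΣzᵢKᵢ − 1 = 0.4427 and g(1) = 1 − Σzᵢ/Kᵢ = -0.3205, so a root lies in (0, 1).
Iterate (Newton) starting at β = 0.51:
  β = 0.5100: g = 0.10785, g' = -0.6192 → β = 0.6842
  β = 0.6842: g = -0.00714, g' = -0.7194 → β = 0.6743
  β = 0.6743: g = -0.00004, g' = -0.7105 → β = 0.6742
Converged at β = 0.6742.
Then V = β·F = 0.6742·282 = 190.1 mol/h and L = F − V = 91.9 mol/h.

V = 190.1 mol/h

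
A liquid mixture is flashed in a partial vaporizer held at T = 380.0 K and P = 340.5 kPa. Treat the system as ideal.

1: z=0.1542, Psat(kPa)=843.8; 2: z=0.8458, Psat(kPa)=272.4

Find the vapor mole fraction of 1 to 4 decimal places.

y_1 = 0.2953

Raoult's law: Kᵢ = Pᵢˢᵃᵗ/P = Pᵢˢᵃᵗ/340.5.
  K_1 = 843.8/340.5 = 2.478120, K_2 = 272.4/340.5 = 0.800000
Let β = V/F and solve Σ zᵢ(Kᵢ−1)/(1+β(Kᵢ−1)) = 0.
Check two-phase: ΣzᵢKᵢ = 1.0588 > 1 and Σzᵢ/Kᵢ = 1.1195 > 1, so g(0) = 0.0588 > 0 and g(1) = -0.1195 < 0.
Binary case is linear: z₁(K₁−1)(1+β(K₂−1)) + z₂(K₂−1)(1+β(K₁−1)) = 0
⇒ β = [z₁(K₁−1)+z₂(K₂−1)] / [−(K₁−1)(K₂−1)] = 0.05877/0.29562 = 0.1988
Compositions from xᵢ = zᵢ/(1+β(Kᵢ−1)), yᵢ = Kᵢxᵢ:
  1: x = 0.1192, y = 0.2953
  2: x = 0.8808, y = 0.7047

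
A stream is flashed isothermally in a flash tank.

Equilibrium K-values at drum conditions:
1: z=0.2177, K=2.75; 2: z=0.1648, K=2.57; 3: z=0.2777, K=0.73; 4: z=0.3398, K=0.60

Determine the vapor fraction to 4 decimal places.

ψ = 0.7370

Iterate (Newton) starting at ψ = 0.36:
  ψ = 0.3600: g = 0.15720, g' = -0.5158 → ψ = 0.6648
  ψ = 0.6648: g = 0.02617, g' = -0.3707 → ψ = 0.7354
  ψ = 0.7354: g = 0.00056, g' = -0.3556 → ψ = 0.7370
Converged at ψ = 0.7370.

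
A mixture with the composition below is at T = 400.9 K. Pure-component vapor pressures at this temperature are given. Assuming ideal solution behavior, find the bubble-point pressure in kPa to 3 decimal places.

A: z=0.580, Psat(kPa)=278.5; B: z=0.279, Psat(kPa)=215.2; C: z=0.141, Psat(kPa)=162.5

At the bubble point ψ → 0, so ΣzᵢKᵢ = 1 with Kᵢ = Pᵢˢᵃᵗ/P ⇒ P = ΣzᵢPᵢˢᵃᵗ.
P = 0.580·278.5 + 0.279·215.2 + 0.141·162.5 = 244.483 kPa

Pbub = 244.483 kPa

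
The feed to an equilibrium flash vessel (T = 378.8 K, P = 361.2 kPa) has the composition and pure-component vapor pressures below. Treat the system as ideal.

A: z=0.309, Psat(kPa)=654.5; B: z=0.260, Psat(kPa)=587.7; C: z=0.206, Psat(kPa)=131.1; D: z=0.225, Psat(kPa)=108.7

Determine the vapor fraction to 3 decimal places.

Raoult's law: Kᵢ = Pᵢˢᵃᵗ/P = Pᵢˢᵃᵗ/361.2.
  K_A = 654.5/361.2 = 1.81202, K_B = 587.7/361.2 = 1.62708, K_C = 131.1/361.2 = 0.36296, K_D = 108.7/361.2 = 0.30094
Rachford–Rice: g(ψ) = Σ zᵢ(Kᵢ−1)/(1+ψ(Kᵢ−1)) = 0.
Feasibility: ΣzᵢKᵢ = 1.125, Σzᵢ/Kᵢ = 1.646 — both > 1, two phases present.
Newton iteration, ψ⁰ = 0.43:
  ψ = 0.430: g = -0.0912, g' = -0.559 → ψ = 0.267
  ψ = 0.267: g = -0.0055, g' = -0.500 → ψ = 0.256
Converged at ψ = 0.256.

ψ = 0.256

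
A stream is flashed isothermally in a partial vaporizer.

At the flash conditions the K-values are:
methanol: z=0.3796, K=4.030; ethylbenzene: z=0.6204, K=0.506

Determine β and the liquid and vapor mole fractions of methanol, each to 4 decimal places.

β = 0.5637, x_methanol = 0.1402, y_methanol = 0.5649

Binary case is linear: z₁(K₁−1)(1+β(K₂−1)) + z₂(K₂−1)(1+β(K₁−1)) = 0
⇒ β = [z₁(K₁−1)+z₂(K₂−1)] / [−(K₁−1)(K₂−1)] = 0.84371/1.49682 = 0.5637
Compositions from xᵢ = zᵢ/(1+β(Kᵢ−1)), yᵢ = Kᵢxᵢ:
  methanol: x = 0.1402, y = 0.5649
  ethylbenzene: x = 0.8598, y = 0.4351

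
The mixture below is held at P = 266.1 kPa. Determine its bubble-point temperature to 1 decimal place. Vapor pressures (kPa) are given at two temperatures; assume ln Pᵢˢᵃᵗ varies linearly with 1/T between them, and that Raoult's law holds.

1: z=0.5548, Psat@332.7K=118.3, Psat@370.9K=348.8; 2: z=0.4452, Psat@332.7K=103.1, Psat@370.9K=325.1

T = 361.9 K

Bubble-point temperature: ΣzᵢPᵢˢᵃᵗ(T) = P. Interpolate ln Pᵢˢᵃᵗ = aᵢ + bᵢ/T.
  T = 332.7 K: ΣzᵢPᵢˢᵃᵗ = 111.53 kPa
  T = 370.9 K: ΣzᵢPᵢˢᵃᵗ = 338.25 kPa
  T = 351.8 K: ΣzᵢPᵢˢᵃᵗ = 200.14 kPa
  T = 361.4 K: ΣzᵢPᵢˢᵃᵗ = 262.35 kPa
  T = 366.1 K: ΣzᵢPᵢˢᵃᵗ = 297.98 kPa
  T = 363.8 K: ΣzᵢPᵢˢᵃᵗ = 280.09 kPa
Interpolating between 361.4 K and 363.8 K gives T ≈ 361.9 K.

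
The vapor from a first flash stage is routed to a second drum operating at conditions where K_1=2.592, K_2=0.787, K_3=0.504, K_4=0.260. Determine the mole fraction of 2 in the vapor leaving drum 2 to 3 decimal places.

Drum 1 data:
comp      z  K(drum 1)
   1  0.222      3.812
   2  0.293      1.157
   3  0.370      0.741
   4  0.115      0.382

y_2 (drum 2) = 0.252

Drum 1:
Rachford–Rice: g(ψ₁) = Σ zᵢ(Kᵢ−1)/(1+ψ₁(Kᵢ−1)) = 0.
g(0) = ΣzᵢKᵢ − 1 = 0.503 and g(1) = 1 − Σzᵢ/Kᵢ = -0.112, so a root lies in (0, 1).
Iterate (Newton) starting at ψ₁ = 0.55:
  ψ₁ = 0.550: g = 0.0681, g' = -0.411 → ψ₁ = 0.715
  ψ₁ = 0.715: g = 0.0036, g' = -0.378 → ψ₁ = 0.725
Converged at ψ₁ = 0.725.
Drum-1 compositions:
  1: x = 0.073, y = 0.279
  2: x = 0.263, y = 0.304
  3: x = 0.456, y = 0.338
  4: x = 0.208, y = 0.080
Drum-2 feed = drum-1 vapor: z₂ = (0.2785, 0.3044, 0.3376, 0.0796).
Drum 2:
Material balance + equilibrium reduce to Σ zᵢ(Kᵢ−1)/(1+ψ₂(Kᵢ−1)) = 0.
Check two-phase: ΣzᵢKᵢ = 1.152 > 1 and Σzᵢ/Kᵢ = 1.470 > 1, so g(0) = 0.152 > 0 and g(1) = -0.470 < 0.
Newton–Raphson from ψ₂ = 0.61:
  ψ₂ = 0.610: g = -0.1970, g' = -0.515 → ψ₂ = 0.228
  ψ₂ = 0.228: g = -0.0024, g' = -0.564 → ψ₂ = 0.224
Converged at ψ₂ = 0.224.
  1: x = 0.205, y = 0.532
  2: x = 0.320, y = 0.252
  3: x = 0.380, y = 0.191
  4: x = 0.095, y = 0.025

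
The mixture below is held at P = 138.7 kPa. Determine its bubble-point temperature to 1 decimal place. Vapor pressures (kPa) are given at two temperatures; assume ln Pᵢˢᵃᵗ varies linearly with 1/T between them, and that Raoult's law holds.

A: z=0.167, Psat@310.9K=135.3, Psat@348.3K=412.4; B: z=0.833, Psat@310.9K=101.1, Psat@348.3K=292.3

T = 319.2 K

Bubble-point temperature: ΣzᵢPᵢˢᵃᵗ(T) = P. Interpolate ln Pᵢˢᵃᵗ = aᵢ + bᵢ/T.
  T = 310.9 K: ΣzᵢPᵢˢᵃᵗ = 106.81 kPa
  T = 348.3 K: ΣzᵢPᵢˢᵃᵗ = 312.36 kPa
  T = 329.6 K: ΣzᵢPᵢˢᵃᵗ = 188.29 kPa
  T = 320.2 K: ΣzᵢPᵢˢᵃᵗ = 142.78 kPa
  T = 315.5 K: ΣzᵢPᵢˢᵃᵗ = 123.56 kPa
  T = 317.9 K: ΣzᵢPᵢˢᵃᵗ = 133.10 kPa
Interpolating between 317.9 K and 320.2 K gives T ≈ 319.2 K.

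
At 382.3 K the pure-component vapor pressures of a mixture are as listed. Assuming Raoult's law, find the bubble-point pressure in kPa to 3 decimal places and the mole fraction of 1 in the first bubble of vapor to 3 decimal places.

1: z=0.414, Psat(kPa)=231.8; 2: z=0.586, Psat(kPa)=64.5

At the bubble point ψ → 0, so ΣzᵢKᵢ = 1 with Kᵢ = Pᵢˢᵃᵗ/P ⇒ P = ΣzᵢPᵢˢᵃᵗ.
P = 0.414·231.8 + 0.586·64.5 = 133.762 kPa
yᵢ = zᵢPᵢˢᵃᵗ/P ⇒ y_1 = 0.414·231.8/133.762 = 0.717

Pbub = 133.762 kPa, y_1 = 0.717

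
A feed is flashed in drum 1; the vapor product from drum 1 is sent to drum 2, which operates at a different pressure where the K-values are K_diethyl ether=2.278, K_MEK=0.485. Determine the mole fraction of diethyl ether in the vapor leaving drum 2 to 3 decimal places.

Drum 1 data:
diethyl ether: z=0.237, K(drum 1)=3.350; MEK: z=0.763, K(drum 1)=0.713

y_diethyl ether (drum 2) = 0.654

Drum 1:
Rachford–Rice: g(ψ₁) = Σ zᵢ(Kᵢ−1)/(1+ψ₁(Kᵢ−1)) = 0.
g(0) = ΣzᵢKᵢ − 1 = 0.338 and g(1) = 1 − Σzᵢ/Kᵢ = -0.141, so a root lies in (0, 1).
Newton–Raphson from ψ₁ = 0.4:
  ψ₁ = 0.400: g = 0.0397, g' = -0.428 → ψ₁ = 0.493
  ψ₁ = 0.493: g = 0.0030, g' = -0.366 → ψ₁ = 0.501
Converged at ψ₁ = 0.501.
Drum-1 compositions:
  diethyl ether: x = 0.109, y = 0.365
  MEK: x = 0.891, y = 0.635
Drum-2 feed = drum-1 vapor: z₂ = (0.3646, 0.6354).
Drum 2:
Iterate (Newton) starting at ψ₂ = 0.42:
  ψ₂ = 0.420: g = -0.1143, g' = -0.527 → ψ₂ = 0.203
  ψ₂ = 0.203: g = 0.0046, g' = -0.586 → ψ₂ = 0.211
Converged at ψ₂ = 0.211.
  diethyl ether: x = 0.287, y = 0.654
  MEK: x = 0.713, y = 0.346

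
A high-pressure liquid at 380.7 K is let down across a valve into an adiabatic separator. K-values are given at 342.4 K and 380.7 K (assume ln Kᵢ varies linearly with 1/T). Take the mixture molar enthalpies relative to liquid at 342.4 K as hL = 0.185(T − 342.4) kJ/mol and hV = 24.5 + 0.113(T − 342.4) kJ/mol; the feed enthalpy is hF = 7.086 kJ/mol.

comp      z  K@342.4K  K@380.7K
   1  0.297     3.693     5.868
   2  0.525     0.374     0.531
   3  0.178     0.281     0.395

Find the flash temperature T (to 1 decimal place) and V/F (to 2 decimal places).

Adiabatic flash: solve Rachford–Rice at each trial T, then check hF = ψ·hV(T) + (1−ψ)·hL(T).
  T = 342.4 K: K = (3.693, 0.374, 0.281), RR gives ψ = 0.196, H_out = 4.800 kJ/mol
  T = 380.7 K: K = (5.868, 0.531, 0.395), RR gives ψ = 0.443, H_out = 16.720 kJ/mol
  T = 361.5 K: K = (4.710, 0.450, 0.336), RR gives ψ = 0.322, H_out = 10.990 kJ/mol
  T = 351.9 K: K = (4.182, 0.411, 0.308), RR gives ψ = 0.261, H_out = 7.981 kJ/mol
  T = 347.1 K: K = (3.930, 0.392, 0.294), RR gives ψ = 0.229, H_out = 6.406 kJ/mol
  T = 349.5 K: K = (4.055, 0.401, 0.301), RR gives ψ = 0.245, H_out = 7.201 kJ/mol
Linear interpolation between T = 347.1 (H_out = 6.406) and T = 349.5 (H_out = 7.201) on hF = 7.086 gives T ≈ 349.2 K, at which ψ = 0.24.

T = 349.2 K, V/F = 0.24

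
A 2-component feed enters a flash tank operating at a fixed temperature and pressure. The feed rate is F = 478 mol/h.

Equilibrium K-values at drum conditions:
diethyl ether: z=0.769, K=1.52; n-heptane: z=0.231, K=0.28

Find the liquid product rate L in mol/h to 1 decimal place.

Rachford–Rice: g(ψ) = Σ zᵢ(Kᵢ−1)/(1+ψ(Kᵢ−1)) = 0.
g(0) = ΣzᵢKᵢ − 1 = 0.234 and g(1) = 1 − Σzᵢ/Kᵢ = -0.331, so a root lies in (0, 1).
Binary case is linear: z₁(K₁−1)(1+ψ(K₂−1)) + z₂(K₂−1)(1+ψ(K₁−1)) = 0
⇒ ψ = [z₁(K₁−1)+z₂(K₂−1)] / [−(K₁−1)(K₂−1)] = 0.2336/0.3744 = 0.624
Then V = ψ·F = 0.6238·478 = 298.2 mol/h and L = F − V = 179.8 mol/h.

L = 179.8 mol/h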